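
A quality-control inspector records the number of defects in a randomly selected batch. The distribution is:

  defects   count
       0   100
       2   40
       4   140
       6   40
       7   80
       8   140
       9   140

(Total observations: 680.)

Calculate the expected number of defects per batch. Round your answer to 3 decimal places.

Total = 680, so P(defects=0) = 100/680, etc.
E[X] = (5/34)·0 + (1/17)·2 + (7/34)·4 + (1/17)·6 + (2/17)·7 + (7/34)·8 + (7/34)·9
     = 191/34 ≈ 5.618

5.618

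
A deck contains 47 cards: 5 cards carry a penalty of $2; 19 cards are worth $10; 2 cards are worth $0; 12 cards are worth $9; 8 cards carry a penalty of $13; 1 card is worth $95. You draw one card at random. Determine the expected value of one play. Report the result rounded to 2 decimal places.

E[payout] = (5/47)·(-2) + (19/47)·10 + (2/47)·0 + (12/47)·9 + (8/47)·(-13) + (1/47)·95 = 279/47
≈ $5.94

$5.94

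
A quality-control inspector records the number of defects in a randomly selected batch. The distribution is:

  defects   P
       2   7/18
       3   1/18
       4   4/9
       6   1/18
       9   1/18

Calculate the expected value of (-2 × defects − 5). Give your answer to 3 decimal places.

-12.111

E[-2x-5] = (7/18)·(-9) + (1/18)·(-11) + (4/9)·(-13) + (1/18)·(-17) + (1/18)·(-23)
     = -109/9 ≈ -12.111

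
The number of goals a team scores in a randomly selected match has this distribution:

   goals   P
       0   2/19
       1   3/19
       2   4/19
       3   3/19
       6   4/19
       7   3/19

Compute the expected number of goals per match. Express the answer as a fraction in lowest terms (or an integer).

E[X] = (2/19)·0 + (3/19)·1 + (4/19)·2 + (3/19)·3 + (4/19)·6 + (3/19)·7
     = 65/19

65/19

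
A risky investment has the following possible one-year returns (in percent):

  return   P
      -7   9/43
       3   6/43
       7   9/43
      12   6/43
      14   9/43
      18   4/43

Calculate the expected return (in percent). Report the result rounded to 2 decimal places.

6.70

E[X] = (9/43)·(-7) + (6/43)·3 + (9/43)·7 + (6/43)·12 + (9/43)·14 + (4/43)·18
     = 288/43 ≈ 6.70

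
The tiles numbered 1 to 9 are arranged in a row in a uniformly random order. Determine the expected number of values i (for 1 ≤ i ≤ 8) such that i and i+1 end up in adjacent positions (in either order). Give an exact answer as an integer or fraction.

For each i ∈ {1,…,8}, let Xᵢ = 1 if i and i+1 are adjacent. P(Xᵢ=1) = 2·(9−1)!/9! = 2/9.
By linearity, E[ΣXᵢ] = (8)·(2/9) = 16/9.

16/9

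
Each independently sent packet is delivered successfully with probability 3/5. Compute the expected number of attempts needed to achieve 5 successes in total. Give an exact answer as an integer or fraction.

25/3

By linearity (sum of 5 independent geometric waits), E[trials] = 5/p = 5/(3/5) = 25/3.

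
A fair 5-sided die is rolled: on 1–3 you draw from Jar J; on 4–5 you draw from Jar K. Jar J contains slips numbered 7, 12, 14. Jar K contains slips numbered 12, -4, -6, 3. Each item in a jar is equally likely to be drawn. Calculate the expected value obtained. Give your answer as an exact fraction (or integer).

71/10

E[X | Jar J] = (7 + 12 + 14)/3 = 11
E[X | Jar K] = (12 − 4 − 6 + 3)/4 = 5/4
E[X] = (3/5)·11 + (2/5)·5/4 = 71/10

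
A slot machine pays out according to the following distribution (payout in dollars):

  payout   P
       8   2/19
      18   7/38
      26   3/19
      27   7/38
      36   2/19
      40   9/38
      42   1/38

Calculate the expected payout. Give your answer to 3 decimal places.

E[X] = (2/19)·8 + (7/38)·18 + (3/19)·26 + (7/38)·27 + (2/19)·36 + (9/38)·40 + (1/38)·42
     = 1049/38 ≈ 27.605

$27.605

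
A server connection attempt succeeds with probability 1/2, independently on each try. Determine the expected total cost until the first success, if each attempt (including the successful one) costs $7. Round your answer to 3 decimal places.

$14.000

E[#attempts] = 1/p = 2; E[cost] = 7·2 = 14.
≈ 14.000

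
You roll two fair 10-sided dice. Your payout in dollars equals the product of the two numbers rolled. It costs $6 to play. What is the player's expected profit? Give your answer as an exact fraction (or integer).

97/4 dollars

Distribution of the product of the two numbers rolled: 1 w.p. 1/100, 2 w.p. 1/50, 3 w.p. 1/50, 4 w.p. 3/100, 5 w.p. 1/50, 6 w.p. 1/25, …
E[payout] = (1/100)·1 + (1/50)·2 + (1/50)·3 + (3/100)·4 + (1/50)·5 + (1/25)·6 + (1/50)·7 + (1/25)·8 + (3/100)·9 + (1/25)·10 + (1/25)·12 + (1/50)·14 + (1/50)·15 + (3/100)·16 + (1/25)·18 + (1/25)·20 + (1/50)·21 + (1/25)·24 + (1/100)·25 + (1/50)·27 + (1/50)·28 + (1/25)·30 + (1/50)·32 + (1/50)·35 + (3/100)·36 + (1/25)·40 + (1/50)·42 + (1/50)·45 + (1/50)·48 + (1/100)·49 + (1/50)·50 + (1/50)·54 + (1/50)·56 + (1/50)·60 + (1/50)·63 + (1/100)·64 + (1/50)·70 + (1/50)·72 + (1/50)·80 + (1/100)·81 + (1/50)·90 + (1/100)·100 = 121/4
Expected profit = 121/4 − 6 = 97/4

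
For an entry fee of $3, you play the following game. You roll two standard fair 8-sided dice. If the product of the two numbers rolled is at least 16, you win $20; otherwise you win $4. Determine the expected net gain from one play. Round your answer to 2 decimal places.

$9.25

E[payout] = (31/64)·4 + (33/64)·20 = 49/4
Expected profit = 49/4 − 3 = 37/4 ≈ $9.25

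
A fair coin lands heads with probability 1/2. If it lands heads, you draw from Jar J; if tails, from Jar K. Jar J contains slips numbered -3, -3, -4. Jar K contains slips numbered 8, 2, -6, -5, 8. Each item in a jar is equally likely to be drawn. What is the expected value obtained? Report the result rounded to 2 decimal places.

E[X | Jar J] = (-3 − 3 − 4)/3 = -10/3
E[X | Jar K] = (8 + 2 − 6 − 5 + 8)/5 = 7/5
E[X] = (1/2)·(-10/3) + (1/2)·7/5 = -29/30 ≈ -0.97

-0.97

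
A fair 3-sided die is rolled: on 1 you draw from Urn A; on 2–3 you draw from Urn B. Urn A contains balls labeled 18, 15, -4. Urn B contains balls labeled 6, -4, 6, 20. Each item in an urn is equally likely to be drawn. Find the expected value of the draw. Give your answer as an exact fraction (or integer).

E[X | Urn A] = (18 + 15 − 4)/3 = 29/3
E[X | Urn B] = (6 − 4 + 6 + 20)/4 = 7
E[X] = (1/3)·29/3 + (2/3)·7 = 71/9

71/9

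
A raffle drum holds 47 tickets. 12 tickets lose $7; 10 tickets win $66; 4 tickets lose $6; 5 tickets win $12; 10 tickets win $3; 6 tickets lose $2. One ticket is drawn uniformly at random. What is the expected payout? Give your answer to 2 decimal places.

E[payout] = (12/47)·(-7) + (10/47)·66 + (4/47)·(-6) + (5/47)·12 + (10/47)·3 + (6/47)·(-2) = 630/47
≈ $13.40

$13.40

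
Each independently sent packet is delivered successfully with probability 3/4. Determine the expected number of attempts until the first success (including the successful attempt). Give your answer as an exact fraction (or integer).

For a geometric distribution, E[trials] = 1/p = 1/(3/4) = 4/3.

4/3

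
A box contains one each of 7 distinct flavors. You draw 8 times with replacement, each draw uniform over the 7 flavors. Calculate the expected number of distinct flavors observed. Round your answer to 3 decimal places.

4.960

Let Xⱼ=1 if type j appears at least once. P(Xⱼ=1) = 1 − ((7−1)/7)^8 = 4085185/5764801.
E[#distinct] = 7·4085185/5764801 = 4085185/823543.
≈ 4.960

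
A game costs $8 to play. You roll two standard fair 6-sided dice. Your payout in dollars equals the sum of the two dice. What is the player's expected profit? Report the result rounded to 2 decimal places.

-$1.00

Distribution of the sum of the two dice: 2 w.p. 1/36, 3 w.p. 1/18, 4 w.p. 1/12, 5 w.p. 1/9, 6 w.p. 5/36, 7 w.p. 1/6, …
E[payout] = (1/36)·2 + (1/18)·3 + (1/12)·4 + (1/9)·5 + (5/36)·6 + (1/6)·7 + (5/36)·8 + (1/9)·9 + (1/12)·10 + (1/18)·11 + (1/36)·12 = 7
Expected profit = 7 − 8 = -1 ≈ -$1.00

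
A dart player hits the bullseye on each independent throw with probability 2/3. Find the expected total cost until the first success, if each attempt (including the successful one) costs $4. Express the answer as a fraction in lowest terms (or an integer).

$6

E[#attempts] = 1/p = 3/2; E[cost] = 4·3/2 = 6.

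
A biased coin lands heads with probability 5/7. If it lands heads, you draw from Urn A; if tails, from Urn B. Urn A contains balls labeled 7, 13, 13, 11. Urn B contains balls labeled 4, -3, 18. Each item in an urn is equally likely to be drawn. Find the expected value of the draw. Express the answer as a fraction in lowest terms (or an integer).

29/3

E[X | Urn A] = (7 + 13 + 13 + 11)/4 = 11
E[X | Urn B] = (4 − 3 + 18)/3 = 19/3
E[X] = (5/7)·11 + (2/7)·19/3 = 29/3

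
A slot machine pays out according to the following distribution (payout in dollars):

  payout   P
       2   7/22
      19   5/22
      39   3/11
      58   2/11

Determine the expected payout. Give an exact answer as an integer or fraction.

575/22 dollars

E[X] = (7/22)·2 + (5/22)·19 + (3/11)·39 + (2/11)·58
     = 575/22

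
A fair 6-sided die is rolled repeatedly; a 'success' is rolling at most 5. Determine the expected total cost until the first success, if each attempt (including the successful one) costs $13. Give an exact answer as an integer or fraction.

78/5 dollars

E[#attempts] = 1/p = 6/5; E[cost] = 13·6/5 = 78/5.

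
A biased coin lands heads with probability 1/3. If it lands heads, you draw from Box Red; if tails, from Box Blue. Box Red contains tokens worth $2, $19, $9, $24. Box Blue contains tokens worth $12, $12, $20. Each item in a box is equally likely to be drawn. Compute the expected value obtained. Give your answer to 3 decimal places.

$14.278

E[X | Box Red] = (2 + 19 + 9 + 24)/4 = 27/2
E[X | Box Blue] = (12 + 12 + 20)/3 = 44/3
E[X] = (1/3)·27/2 + (2/3)·44/3 = 257/18 ≈ 14.278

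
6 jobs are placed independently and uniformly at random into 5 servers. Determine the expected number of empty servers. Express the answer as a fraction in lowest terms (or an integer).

4096/3125

Let Xⱼ=1 if server j is empty. P(Xⱼ=1) = ((5-1)/5)^6 = 4096/15625.
By linearity, E[#empty] = 5·4096/15625 = 4096/3125.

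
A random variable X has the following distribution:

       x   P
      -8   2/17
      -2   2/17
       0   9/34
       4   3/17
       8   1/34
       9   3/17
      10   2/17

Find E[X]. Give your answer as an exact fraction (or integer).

43/17

E[X] = (2/17)·(-8) + (2/17)·(-2) + (9/34)·0 + (3/17)·4 + (1/34)·8 + (3/17)·9 + (2/17)·10
     = 43/17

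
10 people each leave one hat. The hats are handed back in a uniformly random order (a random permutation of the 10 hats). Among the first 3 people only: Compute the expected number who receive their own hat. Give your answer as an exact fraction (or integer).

3/10

Let Xᵢ = 1 if person i gets their own hat. For each i, P(Xᵢ=1) = 1/10.
By linearity of expectation, E[X₁+…+X_3] = 3·(1/10) = 3/10.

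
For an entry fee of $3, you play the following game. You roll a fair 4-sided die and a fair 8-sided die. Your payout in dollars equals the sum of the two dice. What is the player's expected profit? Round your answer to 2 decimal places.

Distribution of the sum of the two dice: 2 w.p. 1/32, 3 w.p. 1/16, 4 w.p. 3/32, 5 w.p. 1/8, 6 w.p. 1/8, 7 w.p. 1/8, …
E[payout] = (1/32)·2 + (1/16)·3 + (3/32)·4 + (1/8)·5 + (1/8)·6 + (1/8)·7 + (1/8)·8 + (1/8)·9 + (3/32)·10 + (1/16)·11 + (1/32)·12 = 7
Expected profit = 7 − 3 = 4 ≈ $4.00

$4.00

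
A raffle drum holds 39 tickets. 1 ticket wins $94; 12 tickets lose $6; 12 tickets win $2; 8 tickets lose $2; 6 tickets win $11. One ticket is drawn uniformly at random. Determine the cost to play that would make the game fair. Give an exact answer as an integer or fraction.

32/13 dollars

E[payout] = (1/39)·94 + (12/39)·(-6) + (12/39)·2 + (8/39)·(-2) + (6/39)·11 = 32/13
Fair fee = E[payout] = 32/13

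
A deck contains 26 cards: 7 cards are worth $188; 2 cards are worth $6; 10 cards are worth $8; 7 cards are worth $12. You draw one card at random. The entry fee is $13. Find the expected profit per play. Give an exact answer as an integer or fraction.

577/13 dollars

E[payout] = (7/26)·188 + (2/26)·6 + (10/26)·8 + (7/26)·12 = 746/13
Expected profit = 746/13 − 13 = 577/13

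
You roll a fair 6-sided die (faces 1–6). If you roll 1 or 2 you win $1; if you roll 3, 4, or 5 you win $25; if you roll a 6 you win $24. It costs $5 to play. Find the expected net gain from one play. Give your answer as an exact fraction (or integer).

E[payout] = (1/3)·1 + (1/6)·24 + (1/2)·25 = 101/6
Expected profit = 101/6 − 5 = 71/6

71/6 dollars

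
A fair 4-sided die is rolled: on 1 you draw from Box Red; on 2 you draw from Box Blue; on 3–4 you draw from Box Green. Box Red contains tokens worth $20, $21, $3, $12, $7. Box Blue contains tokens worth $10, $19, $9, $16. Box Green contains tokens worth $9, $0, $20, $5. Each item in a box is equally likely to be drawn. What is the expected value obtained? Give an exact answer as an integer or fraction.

E[X | Box Red] = (20 + 21 + 3 + 12 + 7)/5 = 63/5
E[X | Box Blue] = (10 + 19 + 9 + 16)/4 = 27/2
E[X | Box Green] = (9 + 0 + 20 + 5)/4 = 17/2
E[X] = (1/4)·63/5 + (1/4)·27/2 + (1/2)·17/2 = 431/40

431/40 dollars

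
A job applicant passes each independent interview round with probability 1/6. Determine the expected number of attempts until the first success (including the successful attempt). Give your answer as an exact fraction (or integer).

For a geometric distribution, E[trials] = 1/p = 1/(1/6) = 6.

6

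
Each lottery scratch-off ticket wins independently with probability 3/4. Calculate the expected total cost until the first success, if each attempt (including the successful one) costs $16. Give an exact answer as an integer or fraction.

64/3 dollars

E[#attempts] = 1/p = 4/3; E[cost] = 16·4/3 = 64/3.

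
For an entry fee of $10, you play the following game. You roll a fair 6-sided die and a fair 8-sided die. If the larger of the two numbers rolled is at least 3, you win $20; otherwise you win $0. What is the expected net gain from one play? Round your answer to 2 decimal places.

$8.33

E[payout] = (1/12)·0 + (11/12)·20 = 55/3
Expected profit = 55/3 − 10 = 25/3 ≈ $8.33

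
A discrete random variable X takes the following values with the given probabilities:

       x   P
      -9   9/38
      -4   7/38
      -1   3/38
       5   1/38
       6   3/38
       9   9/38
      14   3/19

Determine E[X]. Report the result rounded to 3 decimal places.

2.000

E[X] = (9/38)·(-9) + (7/38)·(-4) + (3/38)·(-1) + (1/38)·5 + (3/38)·6 + (9/38)·9 + (3/19)·14
     = 2 ≈ 2.000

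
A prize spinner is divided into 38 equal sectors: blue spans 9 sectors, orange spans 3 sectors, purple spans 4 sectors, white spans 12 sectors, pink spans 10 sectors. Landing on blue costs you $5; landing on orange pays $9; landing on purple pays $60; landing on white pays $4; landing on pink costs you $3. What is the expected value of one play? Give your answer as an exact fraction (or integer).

E[payout] = (9/38)·(-5) + (3/38)·9 + (4/38)·60 + (12/38)·4 + (10/38)·(-3) = 120/19

120/19 dollars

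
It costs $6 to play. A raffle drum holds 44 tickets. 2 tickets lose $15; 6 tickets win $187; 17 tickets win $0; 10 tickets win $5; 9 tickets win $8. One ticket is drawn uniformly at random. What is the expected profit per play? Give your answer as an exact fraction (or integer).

475/22 dollars

E[payout] = (2/44)·(-15) + (6/44)·187 + (17/44)·0 + (10/44)·5 + (9/44)·8 = 607/22
Expected profit = 607/22 − 6 = 475/22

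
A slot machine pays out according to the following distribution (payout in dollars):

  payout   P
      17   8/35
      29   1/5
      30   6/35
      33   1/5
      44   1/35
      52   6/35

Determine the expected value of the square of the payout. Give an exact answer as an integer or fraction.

E[X²] = (8/35)·289 + (1/5)·841 + (6/35)·900 + (1/5)·1089 + (1/35)·1936 + (6/35)·2704
     = 5626/5

5626/5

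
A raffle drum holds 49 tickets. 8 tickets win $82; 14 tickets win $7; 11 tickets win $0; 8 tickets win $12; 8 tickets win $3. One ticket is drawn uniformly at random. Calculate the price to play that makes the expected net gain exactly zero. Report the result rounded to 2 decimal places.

E[payout] = (8/49)·82 + (14/49)·7 + (11/49)·0 + (8/49)·12 + (8/49)·3 = 874/49
Fair fee = E[payout] = 874/49 ≈ $17.84

$17.84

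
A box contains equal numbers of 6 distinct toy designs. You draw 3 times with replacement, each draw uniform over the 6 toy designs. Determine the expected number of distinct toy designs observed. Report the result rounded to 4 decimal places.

Let Xⱼ=1 if type j appears at least once. P(Xⱼ=1) = 1 − ((6−1)/6)^3 = 91/216.
E[#distinct] = 6·91/216 = 91/36.
≈ 2.5278

2.5278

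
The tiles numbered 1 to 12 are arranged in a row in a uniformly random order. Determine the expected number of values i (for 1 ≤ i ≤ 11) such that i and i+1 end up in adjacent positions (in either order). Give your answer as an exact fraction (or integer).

11/6

For each i ∈ {1,…,11}, let Xᵢ = 1 if i and i+1 are adjacent. P(Xᵢ=1) = 2·(12−1)!/12! = 2/12.
By linearity, E[ΣXᵢ] = (11)·(2/12) = 11/6.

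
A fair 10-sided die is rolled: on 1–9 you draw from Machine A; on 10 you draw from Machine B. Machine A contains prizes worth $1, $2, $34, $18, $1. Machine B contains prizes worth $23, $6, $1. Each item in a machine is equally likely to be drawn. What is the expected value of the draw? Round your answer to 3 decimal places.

$11.080

E[X | Machine A] = (1 + 2 + 34 + 18 + 1)/5 = 56/5
E[X | Machine B] = (23 + 6 + 1)/3 = 10
E[X] = (9/10)·56/5 + (1/10)·10 = 277/25 ≈ 11.080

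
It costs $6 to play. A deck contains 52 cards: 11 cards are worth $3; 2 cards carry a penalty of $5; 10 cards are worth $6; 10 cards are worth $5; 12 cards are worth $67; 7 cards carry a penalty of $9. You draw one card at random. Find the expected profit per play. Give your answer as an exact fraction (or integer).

E[payout] = (11/52)·3 + (2/52)·(-5) + (10/52)·6 + (10/52)·5 + (12/52)·67 + (7/52)·(-9) = 437/26
Expected profit = 437/26 − 6 = 281/26

281/26 dollars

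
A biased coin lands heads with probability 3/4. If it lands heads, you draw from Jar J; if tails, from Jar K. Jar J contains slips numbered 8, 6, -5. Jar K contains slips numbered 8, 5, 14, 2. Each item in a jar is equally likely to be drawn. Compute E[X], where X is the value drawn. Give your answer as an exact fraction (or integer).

65/16

E[X | Jar J] = (8 + 6 − 5)/3 = 3
E[X | Jar K] = (8 + 5 + 14 + 2)/4 = 29/4
E[X] = (3/4)·3 + (1/4)·29/4 = 65/16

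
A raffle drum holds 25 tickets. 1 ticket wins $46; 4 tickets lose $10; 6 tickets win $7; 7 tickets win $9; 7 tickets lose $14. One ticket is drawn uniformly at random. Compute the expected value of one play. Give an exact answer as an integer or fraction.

13/25 dollars

E[payout] = (1/25)·46 + (4/25)·(-10) + (6/25)·7 + (7/25)·9 + (7/25)·(-14) = 13/25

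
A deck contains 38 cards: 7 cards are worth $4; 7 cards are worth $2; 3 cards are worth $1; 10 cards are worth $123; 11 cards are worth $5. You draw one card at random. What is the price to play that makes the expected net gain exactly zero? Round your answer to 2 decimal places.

E[payout] = (7/38)·4 + (7/38)·2 + (3/38)·1 + (10/38)·123 + (11/38)·5 = 35
Fair fee = E[payout] = 35 ≈ $35.00

$35.00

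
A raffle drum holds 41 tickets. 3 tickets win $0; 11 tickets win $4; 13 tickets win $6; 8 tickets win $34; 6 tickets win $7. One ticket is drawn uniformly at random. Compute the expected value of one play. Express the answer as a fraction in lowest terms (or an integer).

436/41 dollars

E[payout] = (3/41)·0 + (11/41)·4 + (13/41)·6 + (8/41)·34 + (6/41)·7 = 436/41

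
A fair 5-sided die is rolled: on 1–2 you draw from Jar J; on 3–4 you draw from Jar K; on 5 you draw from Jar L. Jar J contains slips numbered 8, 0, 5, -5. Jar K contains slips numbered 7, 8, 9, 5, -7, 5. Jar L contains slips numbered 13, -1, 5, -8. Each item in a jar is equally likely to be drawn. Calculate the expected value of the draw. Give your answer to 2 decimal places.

E[X | Jar J] = (8 + 0 + 5 − 5)/4 = 2
E[X | Jar K] = (7 + 8 + 9 + 5 − 7 + 5)/6 = 9/2
E[X | Jar L] = (13 − 1 + 5 − 8)/4 = 9/4
E[X] = (2/5)·2 + (2/5)·9/2 + (1/5)·9/4 = 61/20 ≈ 3.05

3.05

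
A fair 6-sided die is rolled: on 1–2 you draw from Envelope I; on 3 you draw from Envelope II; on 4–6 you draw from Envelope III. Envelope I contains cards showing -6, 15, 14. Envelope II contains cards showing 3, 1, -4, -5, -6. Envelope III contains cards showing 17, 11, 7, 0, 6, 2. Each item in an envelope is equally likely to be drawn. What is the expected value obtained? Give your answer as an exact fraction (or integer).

E[X | Envelope I] = (-6 + 15 + 14)/3 = 23/3
E[X | Envelope II] = (3 + 1 − 4 − 5 − 6)/5 = -11/5
E[X | Envelope III] = (17 + 11 + 7 + 0 + 6 + 2)/6 = 43/6
E[X] = (1/3)·23/3 + (1/6)·(-11/5) + (1/2)·43/6 = 1039/180

1039/180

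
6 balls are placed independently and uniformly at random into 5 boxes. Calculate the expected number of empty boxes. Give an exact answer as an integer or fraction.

4096/3125

Let Xⱼ=1 if box j is empty. P(Xⱼ=1) = ((5-1)/5)^6 = 4096/15625.
By linearity, E[#empty] = 5·4096/15625 = 4096/3125.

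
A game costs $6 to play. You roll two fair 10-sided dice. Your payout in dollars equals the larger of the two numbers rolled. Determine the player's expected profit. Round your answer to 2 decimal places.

$1.15

Distribution of the larger of the two numbers rolled: 1 w.p. 1/100, 2 w.p. 3/100, 3 w.p. 1/20, 4 w.p. 7/100, 5 w.p. 9/100, 6 w.p. 11/100, …
E[payout] = (1/100)·1 + (3/100)·2 + (1/20)·3 + (7/100)·4 + (9/100)·5 + (11/100)·6 + (13/100)·7 + (3/20)·8 + (17/100)·9 + (19/100)·10 = 143/20
Expected profit = 143/20 − 6 = 23/20 ≈ $1.15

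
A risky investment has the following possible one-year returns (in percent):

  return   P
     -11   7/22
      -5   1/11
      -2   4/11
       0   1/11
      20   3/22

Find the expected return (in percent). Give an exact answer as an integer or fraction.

-43/22

E[X] = (7/22)·(-11) + (1/11)·(-5) + (4/11)·(-2) + (1/11)·0 + (3/22)·20
     = -43/22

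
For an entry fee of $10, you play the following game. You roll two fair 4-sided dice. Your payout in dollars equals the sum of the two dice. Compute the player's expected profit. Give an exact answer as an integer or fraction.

-$5

Distribution of the sum of the two dice: 2 w.p. 1/16, 3 w.p. 1/8, 4 w.p. 3/16, 5 w.p. 1/4, 6 w.p. 3/16, 7 w.p. 1/8, …
E[payout] = (1/16)·2 + (1/8)·3 + (3/16)·4 + (1/4)·5 + (3/16)·6 + (1/8)·7 + (1/16)·8 = 5
Expected profit = 5 − 10 = -5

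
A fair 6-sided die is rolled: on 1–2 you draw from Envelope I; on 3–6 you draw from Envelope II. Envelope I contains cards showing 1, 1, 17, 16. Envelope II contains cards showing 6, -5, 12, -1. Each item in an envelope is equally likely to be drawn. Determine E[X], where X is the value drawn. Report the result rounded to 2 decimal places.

E[X | Envelope I] = (1 + 1 + 17 + 16)/4 = 35/4
E[X | Envelope II] = (6 − 5 + 12 − 1)/4 = 3
E[X] = (1/3)·35/4 + (2/3)·3 = 59/12 ≈ 4.92

4.92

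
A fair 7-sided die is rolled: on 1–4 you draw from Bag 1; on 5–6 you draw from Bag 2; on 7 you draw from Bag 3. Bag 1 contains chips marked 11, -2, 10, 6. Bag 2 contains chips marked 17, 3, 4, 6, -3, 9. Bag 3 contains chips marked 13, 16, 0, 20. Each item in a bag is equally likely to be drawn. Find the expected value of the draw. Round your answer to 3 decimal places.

E[X | Bag 1] = (11 − 2 + 10 + 6)/4 = 25/4
E[X | Bag 2] = (17 + 3 + 4 + 6 − 3 + 9)/6 = 6
E[X | Bag 3] = (13 + 16 + 0 + 20)/4 = 49/4
E[X] = (4/7)·25/4 + (2/7)·6 + (1/7)·49/4 = 197/28 ≈ 7.036

7.036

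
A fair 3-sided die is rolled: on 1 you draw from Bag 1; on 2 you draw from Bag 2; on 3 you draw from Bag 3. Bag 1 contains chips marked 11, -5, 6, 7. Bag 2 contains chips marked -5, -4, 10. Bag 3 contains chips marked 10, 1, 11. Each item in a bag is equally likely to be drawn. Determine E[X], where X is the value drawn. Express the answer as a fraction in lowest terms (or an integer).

E[X | Bag 1] = (11 − 5 + 6 + 7)/4 = 19/4
E[X | Bag 2] = (-5 − 4 + 10)/3 = 1/3
E[X | Bag 3] = (10 + 1 + 11)/3 = 22/3
E[X] = (1/3)·19/4 + (1/3)·1/3 + (1/3)·22/3 = 149/36

149/36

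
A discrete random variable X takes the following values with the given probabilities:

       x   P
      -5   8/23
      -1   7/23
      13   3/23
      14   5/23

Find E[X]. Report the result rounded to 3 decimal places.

2.696

E[X] = (8/23)·(-5) + (7/23)·(-1) + (3/23)·13 + (5/23)·14
     = 62/23 ≈ 2.696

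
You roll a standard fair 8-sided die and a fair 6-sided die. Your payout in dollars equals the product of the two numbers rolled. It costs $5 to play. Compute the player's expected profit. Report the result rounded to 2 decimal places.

$10.75

Distribution of the product of the two numbers rolled: 1 w.p. 1/48, 2 w.p. 1/24, 3 w.p. 1/24, 4 w.p. 1/16, 5 w.p. 1/24, 6 w.p. 1/12, …
E[payout] = (1/48)·1 + (1/24)·2 + (1/24)·3 + (1/16)·4 + (1/24)·5 + (1/12)·6 + (1/48)·7 + (1/16)·8 + (1/48)·9 + (1/24)·10 + (1/12)·12 + (1/48)·14 + (1/24)·15 + (1/24)·16 + (1/24)·18 + (1/24)·20 + (1/48)·21 + (1/16)·24 + (1/48)·25 + (1/48)·28 + (1/24)·30 + (1/48)·32 + (1/48)·35 + (1/48)·36 + (1/48)·40 + (1/48)·42 + (1/48)·48 = 63/4
Expected profit = 63/4 − 5 = 43/4 ≈ $10.75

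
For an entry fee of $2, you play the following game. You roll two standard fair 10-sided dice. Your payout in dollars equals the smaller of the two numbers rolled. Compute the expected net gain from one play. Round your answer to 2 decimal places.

Distribution of the smaller of the two numbers rolled: 1 w.p. 19/100, 2 w.p. 17/100, 3 w.p. 3/20, 4 w.p. 13/100, 5 w.p. 11/100, 6 w.p. 9/100, …
E[payout] = (19/100)·1 + (17/100)·2 + (3/20)·3 + (13/100)·4 + (11/100)·5 + (9/100)·6 + (7/100)·7 + (1/20)·8 + (3/100)·9 + (1/100)·10 = 77/20
Expected profit = 77/20 − 2 = 37/20 ≈ $1.85

$1.85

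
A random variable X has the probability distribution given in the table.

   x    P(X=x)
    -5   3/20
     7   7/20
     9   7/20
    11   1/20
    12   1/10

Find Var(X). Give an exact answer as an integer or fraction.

1307/50

E[X] = (3/20)·(-5) + (7/20)·7 + (7/20)·9 + (1/20)·11 + (1/10)·12 = 33/5
E[X²] = (3/20)·25 + (7/20)·49 + (7/20)·81 + (1/20)·121 + (1/10)·144 = 697/10
Var(X) = 697/10 − (33/5)² = 1307/50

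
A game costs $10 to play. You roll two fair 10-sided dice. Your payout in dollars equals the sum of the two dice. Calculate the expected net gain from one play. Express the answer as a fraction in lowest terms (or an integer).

Distribution of the sum of the two dice: 2 w.p. 1/100, 3 w.p. 1/50, 4 w.p. 3/100, 5 w.p. 1/25, 6 w.p. 1/20, 7 w.p. 3/50, …
E[payout] = (1/100)·2 + (1/50)·3 + (3/100)·4 + (1/25)·5 + (1/20)·6 + (3/50)·7 + (7/100)·8 + (2/25)·9 + (9/100)·10 + (1/10)·11 + (9/100)·12 + (2/25)·13 + (7/100)·14 + (3/50)·15 + (1/20)·16 + (1/25)·17 + (3/100)·18 + (1/50)·19 + (1/100)·20 = 11
Expected profit = 11 − 10 = 1

$1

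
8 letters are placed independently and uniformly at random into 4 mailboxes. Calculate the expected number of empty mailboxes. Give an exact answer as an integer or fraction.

6561/16384

Let Xⱼ=1 if mailbox j is empty. P(Xⱼ=1) = ((4-1)/4)^8 = 6561/65536.
By linearity, E[#empty] = 4·6561/65536 = 6561/16384.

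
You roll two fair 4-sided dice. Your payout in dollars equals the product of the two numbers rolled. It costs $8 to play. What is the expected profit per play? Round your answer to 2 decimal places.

-$1.75

Distribution of the product of the two numbers rolled: 1 w.p. 1/16, 2 w.p. 1/8, 3 w.p. 1/8, 4 w.p. 3/16, 6 w.p. 1/8, 8 w.p. 1/8, …
E[payout] = (1/16)·1 + (1/8)·2 + (1/8)·3 + (3/16)·4 + (1/8)·6 + (1/8)·8 + (1/16)·9 + (1/8)·12 + (1/16)·16 = 25/4
Expected profit = 25/4 − 8 = -7/4 ≈ -$1.75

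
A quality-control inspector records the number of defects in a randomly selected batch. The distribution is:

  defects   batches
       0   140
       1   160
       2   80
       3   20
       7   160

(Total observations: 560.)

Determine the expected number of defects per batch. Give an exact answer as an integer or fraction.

Total = 560, so P(defects=0) = 140/560, etc.
E[X] = (1/4)·0 + (2/7)·1 + (1/7)·2 + (1/28)·3 + (2/7)·7
     = 75/28

75/28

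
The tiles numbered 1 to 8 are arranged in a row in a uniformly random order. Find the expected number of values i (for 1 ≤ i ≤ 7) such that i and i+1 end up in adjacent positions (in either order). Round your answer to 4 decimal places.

For each i ∈ {1,…,7}, let Xᵢ = 1 if i and i+1 are adjacent. P(Xᵢ=1) = 2·(8−1)!/8! = 2/8.
By linearity, E[ΣXᵢ] = (7)·(2/8) = 7/4.
≈ 1.7500

1.7500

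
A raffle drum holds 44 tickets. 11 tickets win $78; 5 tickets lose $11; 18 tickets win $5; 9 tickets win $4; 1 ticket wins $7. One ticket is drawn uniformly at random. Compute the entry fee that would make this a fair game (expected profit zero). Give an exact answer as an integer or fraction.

E[payout] = (11/44)·78 + (5/44)·(-11) + (18/44)·5 + (9/44)·4 + (1/44)·7 = 234/11
Fair fee = E[payout] = 234/11

234/11 dollars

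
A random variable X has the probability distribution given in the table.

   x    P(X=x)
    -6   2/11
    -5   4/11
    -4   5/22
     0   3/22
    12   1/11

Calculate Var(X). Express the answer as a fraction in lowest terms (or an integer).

3016/121

E[X] = (2/11)·(-6) + (4/11)·(-5) + (5/22)·(-4) + (3/22)·0 + (1/11)·12 = -30/11
E[X²] = (2/11)·36 + (4/11)·25 + (5/22)·16 + (3/22)·0 + (1/11)·144 = 356/11
Var(X) = 356/11 − (-30/11)² = 3016/121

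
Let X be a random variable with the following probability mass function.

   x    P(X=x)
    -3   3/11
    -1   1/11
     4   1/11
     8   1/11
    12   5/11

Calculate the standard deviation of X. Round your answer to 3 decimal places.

6.596

E[X] = 62/11, E[X²] = 828/11
Var(X) = E[X²] − (E[X])² = 828/11 − 3844/121 = 5264/121
SD(X) = √(5264/121) ≈ 6.596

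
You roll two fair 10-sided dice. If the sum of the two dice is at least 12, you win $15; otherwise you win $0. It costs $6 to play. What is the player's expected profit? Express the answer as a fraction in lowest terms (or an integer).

3/4 dollars

E[payout] = (11/20)·0 + (9/20)·15 = 27/4
Expected profit = 27/4 − 6 = 3/4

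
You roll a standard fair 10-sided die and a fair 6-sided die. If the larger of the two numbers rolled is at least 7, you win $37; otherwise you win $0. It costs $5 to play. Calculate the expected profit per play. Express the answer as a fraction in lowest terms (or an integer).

49/5 dollars

E[payout] = (3/5)·0 + (2/5)·37 = 74/5
Expected profit = 74/5 − 5 = 49/5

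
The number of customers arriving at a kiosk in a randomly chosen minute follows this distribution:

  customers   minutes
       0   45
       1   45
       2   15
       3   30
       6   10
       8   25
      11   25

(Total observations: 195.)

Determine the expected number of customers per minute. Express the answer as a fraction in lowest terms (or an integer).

Total = 195, so P(customers=0) = 45/195, etc.
E[X] = (3/13)·0 + (3/13)·1 + (1/13)·2 + (2/13)·3 + (2/39)·6 + (5/39)·8 + (5/39)·11
     = 140/39

140/39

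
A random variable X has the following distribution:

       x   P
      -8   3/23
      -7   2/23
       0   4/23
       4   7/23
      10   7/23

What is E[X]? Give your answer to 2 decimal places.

2.61

E[X] = (3/23)·(-8) + (2/23)·(-7) + (4/23)·0 + (7/23)·4 + (7/23)·10
     = 60/23 ≈ 2.61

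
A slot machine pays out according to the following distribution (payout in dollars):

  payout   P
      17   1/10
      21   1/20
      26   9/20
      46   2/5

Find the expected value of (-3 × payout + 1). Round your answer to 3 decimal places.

E[-3x+1] = (1/10)·(-50) + (1/20)·(-62) + (9/20)·(-77) + (2/5)·(-137)
     = -1951/20 ≈ -97.550

-97.550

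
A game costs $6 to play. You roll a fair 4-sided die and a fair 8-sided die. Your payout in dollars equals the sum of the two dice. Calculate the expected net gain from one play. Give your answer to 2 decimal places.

$1.00

Distribution of the sum of the two dice: 2 w.p. 1/32, 3 w.p. 1/16, 4 w.p. 3/32, 5 w.p. 1/8, 6 w.p. 1/8, 7 w.p. 1/8, …
E[payout] = (1/32)·2 + (1/16)·3 + (3/32)·4 + (1/8)·5 + (1/8)·6 + (1/8)·7 + (1/8)·8 + (1/8)·9 + (3/32)·10 + (1/16)·11 + (1/32)·12 = 7
Expected profit = 7 − 6 = 1 ≈ $1.00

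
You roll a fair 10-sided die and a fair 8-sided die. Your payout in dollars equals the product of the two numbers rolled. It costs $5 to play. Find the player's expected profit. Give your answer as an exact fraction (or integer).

79/4 dollars

Distribution of the product of the two numbers rolled: 1 w.p. 1/80, 2 w.p. 1/40, 3 w.p. 1/40, 4 w.p. 3/80, 5 w.p. 1/40, 6 w.p. 1/20, …
E[payout] = (1/80)·1 + (1/40)·2 + (1/40)·3 + (3/80)·4 + (1/40)·5 + (1/20)·6 + (1/40)·7 + (1/20)·8 + (1/40)·9 + (3/80)·10 + (1/20)·12 + (1/40)·14 + (1/40)·15 + (3/80)·16 + (3/80)·18 + (3/80)·20 + (1/40)·21 + (1/20)·24 + (1/80)·25 + (1/80)·27 + (1/40)·28 + (3/80)·30 + (1/40)·32 + (1/40)·35 + (1/40)·36 + (3/80)·40 + (1/40)·42 + (1/80)·45 + (1/40)·48 + (1/80)·49 + (1/80)·50 + (1/80)·54 + (1/40)·56 + (1/80)·60 + (1/80)·63 + (1/80)·64 + (1/80)·70 + (1/80)·72 + (1/80)·80 = 99/4
Expected profit = 99/4 − 5 = 79/4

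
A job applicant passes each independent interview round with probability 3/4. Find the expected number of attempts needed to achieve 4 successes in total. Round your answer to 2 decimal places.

By linearity (sum of 4 independent geometric waits), E[trials] = 4/p = 4/(3/4) = 16/3.
≈ 5.33

5.33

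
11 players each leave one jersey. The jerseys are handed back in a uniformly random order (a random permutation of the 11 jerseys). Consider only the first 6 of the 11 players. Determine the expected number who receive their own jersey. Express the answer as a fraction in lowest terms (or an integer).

6/11

Let Xᵢ = 1 if person i gets their own jersey. For each i, P(Xᵢ=1) = 1/11.
By linearity of expectation, E[X₁+…+X_6] = 6·(1/11) = 6/11.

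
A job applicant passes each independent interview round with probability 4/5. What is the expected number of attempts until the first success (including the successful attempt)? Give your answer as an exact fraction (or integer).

5/4

For a geometric distribution, E[trials] = 1/p = 1/(4/5) = 5/4.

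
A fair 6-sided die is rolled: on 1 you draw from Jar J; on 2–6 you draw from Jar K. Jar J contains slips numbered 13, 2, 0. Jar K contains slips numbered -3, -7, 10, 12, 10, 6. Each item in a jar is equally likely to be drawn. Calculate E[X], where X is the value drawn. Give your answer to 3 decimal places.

4.722

E[X | Jar J] = (13 + 2 + 0)/3 = 5
E[X | Jar K] = (-3 − 7 + 10 + 12 + 10 + 6)/6 = 14/3
E[X] = (1/6)·5 + (5/6)·14/3 = 85/18 ≈ 4.722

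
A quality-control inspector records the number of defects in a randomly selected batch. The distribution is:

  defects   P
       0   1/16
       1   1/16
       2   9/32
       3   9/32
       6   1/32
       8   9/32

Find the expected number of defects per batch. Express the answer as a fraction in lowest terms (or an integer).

125/32

E[X] = (1/16)·0 + (1/16)·1 + (9/32)·2 + (9/32)·3 + (1/32)·6 + (9/32)·8
     = 125/32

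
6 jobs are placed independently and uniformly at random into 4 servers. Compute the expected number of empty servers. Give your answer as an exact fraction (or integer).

Let Xⱼ=1 if server j is empty. P(Xⱼ=1) = ((4-1)/4)^6 = 729/4096.
By linearity, E[#empty] = 4·729/4096 = 729/1024.

729/1024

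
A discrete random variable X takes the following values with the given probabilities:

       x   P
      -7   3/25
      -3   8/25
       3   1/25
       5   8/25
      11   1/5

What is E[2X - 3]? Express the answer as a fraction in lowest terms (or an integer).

E[2x-3] = (3/25)·(-17) + (8/25)·(-9) + (1/25)·3 + (8/25)·7 + (1/5)·19
     = 31/25

31/25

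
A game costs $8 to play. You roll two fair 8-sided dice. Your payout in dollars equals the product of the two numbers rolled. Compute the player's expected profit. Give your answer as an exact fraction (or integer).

Distribution of the product of the two numbers rolled: 1 w.p. 1/64, 2 w.p. 1/32, 3 w.p. 1/32, 4 w.p. 3/64, 5 w.p. 1/32, 6 w.p. 1/16, …
E[payout] = (1/64)·1 + (1/32)·2 + (1/32)·3 + (3/64)·4 + (1/32)·5 + (1/16)·6 + (1/32)·7 + (1/16)·8 + (1/64)·9 + (1/32)·10 + (1/16)·12 + (1/32)·14 + (1/32)·15 + (3/64)·16 + (1/32)·18 + (1/32)·20 + (1/32)·21 + (1/16)·24 + (1/64)·25 + (1/32)·28 + (1/32)·30 + (1/32)·32 + (1/32)·35 + (1/64)·36 + (1/32)·40 + (1/32)·42 + (1/32)·48 + (1/64)·49 + (1/32)·56 + (1/64)·64 = 81/4
Expected profit = 81/4 − 8 = 49/4

49/4 dollars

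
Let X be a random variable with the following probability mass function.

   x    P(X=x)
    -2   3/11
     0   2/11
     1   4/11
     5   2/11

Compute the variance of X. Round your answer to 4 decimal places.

E[X] = (3/11)·(-2) + (2/11)·0 + (4/11)·1 + (2/11)·5 = 8/11
E[X²] = (3/11)·4 + (2/11)·0 + (4/11)·1 + (2/11)·25 = 6
Var(X) = 6 − (8/11)² = 662/121 ≈ 5.4711

5.4711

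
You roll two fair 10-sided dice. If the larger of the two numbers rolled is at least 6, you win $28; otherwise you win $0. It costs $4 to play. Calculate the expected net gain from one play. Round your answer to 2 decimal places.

$17.00

E[payout] = (1/4)·0 + (3/4)·28 = 21
Expected profit = 21 − 4 = 17 ≈ $17.00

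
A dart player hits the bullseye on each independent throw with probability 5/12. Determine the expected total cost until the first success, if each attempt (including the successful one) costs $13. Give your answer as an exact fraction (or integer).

156/5 dollars

E[#attempts] = 1/p = 12/5; E[cost] = 13·12/5 = 156/5.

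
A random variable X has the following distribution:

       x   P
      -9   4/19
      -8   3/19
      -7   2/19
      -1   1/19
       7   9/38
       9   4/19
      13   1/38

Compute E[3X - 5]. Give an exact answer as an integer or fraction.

-98/19

E[3x-5] = (4/19)·(-32) + (3/19)·(-29) + (2/19)·(-26) + (1/19)·(-8) + (9/38)·16 + (4/19)·22 + (1/38)·34
     = -98/19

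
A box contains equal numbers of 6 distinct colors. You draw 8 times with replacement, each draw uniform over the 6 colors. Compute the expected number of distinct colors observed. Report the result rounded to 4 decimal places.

Let Xⱼ=1 if type j appears at least once. P(Xⱼ=1) = 1 − ((6−1)/6)^8 = 1288991/1679616.
E[#distinct] = 6·1288991/1679616 = 1288991/279936.
≈ 4.6046

4.6046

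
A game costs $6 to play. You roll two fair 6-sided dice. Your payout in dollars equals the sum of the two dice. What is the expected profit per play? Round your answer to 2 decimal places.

$1.00

Distribution of the sum of the two dice: 2 w.p. 1/36, 3 w.p. 1/18, 4 w.p. 1/12, 5 w.p. 1/9, 6 w.p. 5/36, 7 w.p. 1/6, …
E[payout] = (1/36)·2 + (1/18)·3 + (1/12)·4 + (1/9)·5 + (5/36)·6 + (1/6)·7 + (5/36)·8 + (1/9)·9 + (1/12)·10 + (1/18)·11 + (1/36)·12 = 7
Expected profit = 7 − 6 = 1 ≈ $1.00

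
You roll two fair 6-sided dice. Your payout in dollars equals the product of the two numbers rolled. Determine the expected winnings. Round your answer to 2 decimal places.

Distribution of the product of the two numbers rolled: 1 w.p. 1/36, 2 w.p. 1/18, 3 w.p. 1/18, 4 w.p. 1/12, 5 w.p. 1/18, 6 w.p. 1/9, …
E[payout] = (1/36)·1 + (1/18)·2 + (1/18)·3 + (1/12)·4 + (1/18)·5 + (1/9)·6 + (1/18)·8 + (1/36)·9 + (1/18)·10 + (1/9)·12 + (1/18)·15 + (1/36)·16 + (1/18)·18 + (1/18)·20 + (1/18)·24 + (1/36)·25 + (1/18)·30 + (1/36)·36 = 49/4
≈ $12.25

$12.25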